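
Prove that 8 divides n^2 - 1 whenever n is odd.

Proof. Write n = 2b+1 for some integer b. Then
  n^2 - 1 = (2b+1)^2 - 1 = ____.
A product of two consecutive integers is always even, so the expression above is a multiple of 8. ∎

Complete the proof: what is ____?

4b(b + 1)

(2b+1)^2 - 1 = 4b^2 + 4b + 1 - 1 = 4b^2 + 4b = 4b(b+1).
Since b and b+1 are consecutive, b(b+1) is even, and 4·(even) is a multiple of 8.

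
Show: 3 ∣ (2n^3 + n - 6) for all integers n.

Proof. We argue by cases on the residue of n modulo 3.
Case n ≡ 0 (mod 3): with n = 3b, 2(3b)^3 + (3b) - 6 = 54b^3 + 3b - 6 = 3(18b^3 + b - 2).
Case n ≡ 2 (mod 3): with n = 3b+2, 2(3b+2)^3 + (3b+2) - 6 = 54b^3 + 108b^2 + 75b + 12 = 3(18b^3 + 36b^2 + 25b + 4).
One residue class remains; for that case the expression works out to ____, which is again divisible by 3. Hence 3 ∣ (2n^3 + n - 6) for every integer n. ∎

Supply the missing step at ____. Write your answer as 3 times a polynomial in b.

3(18b^3 + 18b^2 + 7b - 1)

The residues treated are {0, 2}, so the missing case is n ≡ 1 (mod 3); write n = 3b+1.
Then 2(3b+1)^3 + (3b+1) - 6 = 54b^3 + 54b^2 + 21b - 3 = 3(18b^3 + 18b^2 + 7b - 1).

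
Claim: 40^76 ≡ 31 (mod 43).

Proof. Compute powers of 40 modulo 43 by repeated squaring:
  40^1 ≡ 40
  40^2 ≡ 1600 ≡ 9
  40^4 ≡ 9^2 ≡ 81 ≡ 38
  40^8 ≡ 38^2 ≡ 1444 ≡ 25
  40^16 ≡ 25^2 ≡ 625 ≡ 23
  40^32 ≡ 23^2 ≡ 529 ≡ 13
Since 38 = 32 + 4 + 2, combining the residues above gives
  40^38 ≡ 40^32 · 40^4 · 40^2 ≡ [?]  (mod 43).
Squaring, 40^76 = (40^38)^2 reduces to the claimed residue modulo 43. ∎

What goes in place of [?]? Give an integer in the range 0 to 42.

40^32 · 40^4 · 40^2 ≡ 13 · 38 · 9 = 4446.
4446 mod 43 = 17, so 40^38 ≡ 17 (mod 43).

17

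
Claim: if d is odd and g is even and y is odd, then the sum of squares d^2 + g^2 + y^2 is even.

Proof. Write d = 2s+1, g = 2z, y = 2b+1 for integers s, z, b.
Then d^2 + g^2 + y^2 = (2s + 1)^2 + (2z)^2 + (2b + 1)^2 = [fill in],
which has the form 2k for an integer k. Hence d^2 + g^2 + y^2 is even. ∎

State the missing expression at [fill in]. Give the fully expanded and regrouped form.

Expanding: (2s + 1)^2 + (2z)^2 + (2b + 1)^2 = 4b^2 + 4b + 4s^2 + 4s + 4z^2 + 2.
Every term is even; pulling out the factor of 2 gives 2(2b^2 + 2b + 2s^2 + 2s + 2z^2 + 1).

2(2b^2 + 2b + 2s^2 + 2s + 2z^2 + 1)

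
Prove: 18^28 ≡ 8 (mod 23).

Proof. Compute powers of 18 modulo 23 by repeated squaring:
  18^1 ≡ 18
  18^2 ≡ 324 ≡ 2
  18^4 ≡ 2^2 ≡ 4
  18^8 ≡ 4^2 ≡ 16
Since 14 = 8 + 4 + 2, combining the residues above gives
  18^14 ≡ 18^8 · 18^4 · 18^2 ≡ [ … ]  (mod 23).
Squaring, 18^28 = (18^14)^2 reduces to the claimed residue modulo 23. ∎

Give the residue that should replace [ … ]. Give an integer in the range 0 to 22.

13

18^8 · 18^4 · 18^2 ≡ 16 · 4 · 2 = 128.
128 mod 23 = 13, so 18^14 ≡ 13 (mod 23).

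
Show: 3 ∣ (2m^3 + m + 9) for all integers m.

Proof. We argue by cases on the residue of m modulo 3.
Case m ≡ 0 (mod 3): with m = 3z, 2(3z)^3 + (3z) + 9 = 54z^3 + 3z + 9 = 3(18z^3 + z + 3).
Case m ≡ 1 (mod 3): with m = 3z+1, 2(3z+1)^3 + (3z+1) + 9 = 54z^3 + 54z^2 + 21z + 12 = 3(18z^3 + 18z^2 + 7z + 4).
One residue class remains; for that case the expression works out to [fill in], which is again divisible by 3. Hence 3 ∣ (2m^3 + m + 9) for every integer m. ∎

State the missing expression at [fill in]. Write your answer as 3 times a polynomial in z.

The residues treated are {0, 1}, so the missing case is m ≡ 2 (mod 3); write m = 3z+2.
Then 2(3z+2)^3 + (3z+2) + 9 = 54z^3 + 108z^2 + 75z + 27 = 3(18z^3 + 36z^2 + 25z + 9).

3(18z^3 + 36z^2 + 25z + 9)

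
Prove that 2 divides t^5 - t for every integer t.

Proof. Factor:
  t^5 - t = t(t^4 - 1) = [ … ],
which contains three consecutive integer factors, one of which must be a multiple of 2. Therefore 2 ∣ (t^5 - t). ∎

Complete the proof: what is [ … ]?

t^4 - 1 = (t^2 - 1)(t^2 + 1), and t^2 - 1 = (t-1)(t+1).
So t(t^4 - 1) = (t - 1)t(t + 1)(t^2 + 1).

(t - 1)t(t + 1)(t^2 + 1)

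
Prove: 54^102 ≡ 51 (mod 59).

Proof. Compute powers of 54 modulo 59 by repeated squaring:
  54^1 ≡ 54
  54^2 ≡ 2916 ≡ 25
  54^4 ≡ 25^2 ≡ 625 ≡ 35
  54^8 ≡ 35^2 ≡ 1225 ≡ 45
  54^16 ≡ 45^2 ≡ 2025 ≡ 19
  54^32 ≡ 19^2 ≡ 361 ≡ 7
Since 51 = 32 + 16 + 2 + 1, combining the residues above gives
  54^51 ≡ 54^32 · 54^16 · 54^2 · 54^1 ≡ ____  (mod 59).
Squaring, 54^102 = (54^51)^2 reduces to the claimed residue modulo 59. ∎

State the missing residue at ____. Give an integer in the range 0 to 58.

13

54^32 · 54^16 · 54^2 · 54^1 ≡ 7 · 19 · 25 · 54 = 179550.
179550 mod 59 = 13, so 54^51 ≡ 13 (mod 59).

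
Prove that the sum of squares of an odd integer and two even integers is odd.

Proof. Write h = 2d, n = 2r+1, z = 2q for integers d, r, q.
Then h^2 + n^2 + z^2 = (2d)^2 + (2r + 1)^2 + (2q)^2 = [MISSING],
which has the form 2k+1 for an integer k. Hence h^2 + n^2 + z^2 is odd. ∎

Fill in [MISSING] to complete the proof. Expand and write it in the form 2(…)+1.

(2d)^2 + (2r + 1)^2 + (2q)^2 = 4d^2 + 4q^2 + 4r^2 + 4r + 1
= 2(2d^2 + 2q^2 + 2r^2 + 2r) + 1.
Since 2d^2 + 2q^2 + 2r^2 + 2r is an integer, the sum of squares is of the form 2k+1 for an integer k.

2(2d^2 + 2q^2 + 2r^2 + 2r) + 1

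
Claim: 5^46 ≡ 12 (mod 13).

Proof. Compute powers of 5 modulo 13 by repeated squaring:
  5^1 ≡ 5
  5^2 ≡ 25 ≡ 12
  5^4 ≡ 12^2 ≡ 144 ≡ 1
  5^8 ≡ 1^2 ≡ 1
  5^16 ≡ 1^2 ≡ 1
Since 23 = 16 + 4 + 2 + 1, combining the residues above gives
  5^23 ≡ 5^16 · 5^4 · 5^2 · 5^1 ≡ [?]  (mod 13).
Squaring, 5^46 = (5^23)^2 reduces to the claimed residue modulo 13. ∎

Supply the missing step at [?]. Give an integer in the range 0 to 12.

5^16 · 5^4 · 5^2 · 5^1 ≡ 1 · 1 · 12 · 5 = 60.
60 mod 13 = 8, so 5^23 ≡ 8 (mod 13).

8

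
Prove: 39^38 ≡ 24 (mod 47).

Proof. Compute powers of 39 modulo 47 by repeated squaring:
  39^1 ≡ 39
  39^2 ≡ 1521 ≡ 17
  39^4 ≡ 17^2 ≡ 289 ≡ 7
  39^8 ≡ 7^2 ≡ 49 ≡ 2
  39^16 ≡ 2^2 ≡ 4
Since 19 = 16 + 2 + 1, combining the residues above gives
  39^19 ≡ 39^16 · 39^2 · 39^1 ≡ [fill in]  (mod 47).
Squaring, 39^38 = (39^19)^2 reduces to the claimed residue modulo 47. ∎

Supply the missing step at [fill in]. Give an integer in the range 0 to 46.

Multiply the listed residues: 4 · 17 · 39 = 68 → 2652.
Reducing modulo 47: 2652 = 56·47 + 20, so 39^19 ≡ 20.

20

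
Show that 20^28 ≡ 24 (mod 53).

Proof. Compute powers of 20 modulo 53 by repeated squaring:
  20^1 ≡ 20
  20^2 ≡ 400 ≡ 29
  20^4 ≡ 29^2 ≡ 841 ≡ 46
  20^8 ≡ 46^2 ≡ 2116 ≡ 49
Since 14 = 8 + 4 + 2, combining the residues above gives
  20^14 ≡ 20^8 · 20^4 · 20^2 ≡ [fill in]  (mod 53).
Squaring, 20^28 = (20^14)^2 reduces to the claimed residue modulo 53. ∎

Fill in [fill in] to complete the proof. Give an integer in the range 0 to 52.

Multiply the listed residues: 49 · 46 · 29 = 2254 → 65366.
Reducing modulo 53: 65366 = 1233·53 + 17, so 20^14 ≡ 17.

17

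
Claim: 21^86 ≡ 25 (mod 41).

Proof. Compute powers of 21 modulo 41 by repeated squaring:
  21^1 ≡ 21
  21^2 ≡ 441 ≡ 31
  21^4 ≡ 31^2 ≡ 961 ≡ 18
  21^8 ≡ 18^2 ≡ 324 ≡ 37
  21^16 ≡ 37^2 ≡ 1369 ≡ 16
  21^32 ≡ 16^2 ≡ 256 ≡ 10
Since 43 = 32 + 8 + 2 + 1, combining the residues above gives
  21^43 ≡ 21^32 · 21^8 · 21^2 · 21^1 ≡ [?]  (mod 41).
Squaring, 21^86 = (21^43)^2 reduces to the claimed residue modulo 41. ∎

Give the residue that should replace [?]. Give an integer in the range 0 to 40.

21^32 · 21^8 · 21^2 · 21^1 ≡ 10 · 37 · 31 · 21 = 240870.
240870 mod 41 = 36, so 21^43 ≡ 36 (mod 41).

36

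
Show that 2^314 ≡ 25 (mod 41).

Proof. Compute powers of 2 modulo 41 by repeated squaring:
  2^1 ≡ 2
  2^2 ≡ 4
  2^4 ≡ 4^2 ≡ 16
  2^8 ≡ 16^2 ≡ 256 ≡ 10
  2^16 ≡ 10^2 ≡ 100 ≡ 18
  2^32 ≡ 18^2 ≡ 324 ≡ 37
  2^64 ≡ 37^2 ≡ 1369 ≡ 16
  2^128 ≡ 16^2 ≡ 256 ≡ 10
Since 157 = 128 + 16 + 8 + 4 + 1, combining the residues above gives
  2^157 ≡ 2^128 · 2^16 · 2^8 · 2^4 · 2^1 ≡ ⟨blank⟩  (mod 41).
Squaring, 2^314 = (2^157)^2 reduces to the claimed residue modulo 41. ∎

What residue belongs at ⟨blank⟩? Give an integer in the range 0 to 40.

2^128 · 2^16 · 2^8 · 2^4 · 2^1 ≡ 10 · 18 · 10 · 16 · 2 = 57600.
57600 mod 41 = 36, so 2^157 ≡ 36 (mod 41).

36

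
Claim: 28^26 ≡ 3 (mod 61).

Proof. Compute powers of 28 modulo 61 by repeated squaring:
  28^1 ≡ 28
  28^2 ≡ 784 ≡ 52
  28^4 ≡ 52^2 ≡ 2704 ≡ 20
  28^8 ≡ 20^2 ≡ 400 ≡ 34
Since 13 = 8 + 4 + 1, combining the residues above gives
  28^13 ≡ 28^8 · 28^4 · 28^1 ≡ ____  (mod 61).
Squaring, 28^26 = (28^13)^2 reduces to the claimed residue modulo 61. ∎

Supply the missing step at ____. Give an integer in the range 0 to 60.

28^8 · 28^4 · 28^1 ≡ 34 · 20 · 28 = 19040.
19040 mod 61 = 8, so 28^13 ≡ 8 (mod 61).

8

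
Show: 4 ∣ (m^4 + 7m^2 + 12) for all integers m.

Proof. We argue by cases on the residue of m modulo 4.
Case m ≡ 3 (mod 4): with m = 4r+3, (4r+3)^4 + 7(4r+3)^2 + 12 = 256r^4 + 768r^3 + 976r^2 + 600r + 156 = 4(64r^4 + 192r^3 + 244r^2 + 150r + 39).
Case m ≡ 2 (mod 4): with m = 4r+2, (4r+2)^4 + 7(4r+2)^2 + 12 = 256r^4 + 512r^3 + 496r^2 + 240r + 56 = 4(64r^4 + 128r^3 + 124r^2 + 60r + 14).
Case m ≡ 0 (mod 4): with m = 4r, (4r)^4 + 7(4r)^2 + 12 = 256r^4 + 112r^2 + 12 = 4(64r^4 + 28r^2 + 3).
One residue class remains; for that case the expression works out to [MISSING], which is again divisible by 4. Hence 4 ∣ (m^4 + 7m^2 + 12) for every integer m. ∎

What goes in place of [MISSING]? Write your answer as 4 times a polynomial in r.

The residues treated are {3, 2, 0}, so the missing case is m ≡ 1 (mod 4); write m = 4r+1.
Then (4r+1)^4 + 7(4r+1)^2 + 12 = 256r^4 + 256r^3 + 208r^2 + 72r + 20 = 4(64r^4 + 64r^3 + 52r^2 + 18r + 5).

4(64r^4 + 64r^3 + 52r^2 + 18r + 5)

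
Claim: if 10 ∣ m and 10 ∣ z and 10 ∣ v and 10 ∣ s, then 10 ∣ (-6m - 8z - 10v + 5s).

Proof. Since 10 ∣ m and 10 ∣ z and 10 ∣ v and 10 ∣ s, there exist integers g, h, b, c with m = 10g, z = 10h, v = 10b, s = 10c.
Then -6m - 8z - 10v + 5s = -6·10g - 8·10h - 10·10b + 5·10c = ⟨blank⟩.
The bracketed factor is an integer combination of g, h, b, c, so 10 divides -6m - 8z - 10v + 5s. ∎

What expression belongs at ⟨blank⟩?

Pull the common 10 out of every term: -6·10g - 8·10h - 10·10b + 5·10c = 10(-10b + 5c - 6g - 8h).
-10b + 5c - 6g - 8h is an integer, which exhibits the divisibility.

10(-10b + 5c - 6g - 8h)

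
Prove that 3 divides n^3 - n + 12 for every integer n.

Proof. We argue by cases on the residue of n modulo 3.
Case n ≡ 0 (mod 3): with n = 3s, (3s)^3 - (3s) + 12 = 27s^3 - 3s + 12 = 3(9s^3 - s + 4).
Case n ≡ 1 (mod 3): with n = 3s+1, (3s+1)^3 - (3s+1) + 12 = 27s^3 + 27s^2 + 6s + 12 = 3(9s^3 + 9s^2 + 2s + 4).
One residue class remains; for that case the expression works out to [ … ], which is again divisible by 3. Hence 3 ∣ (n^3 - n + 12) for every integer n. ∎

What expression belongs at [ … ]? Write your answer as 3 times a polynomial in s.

3(9s^3 + 18s^2 + 11s + 6)

Only n ≡ 2 (mod 3) is unaccounted for. Put n = 3s+2:
(3s+2)^3 - (3s+2) + 12 expands to 27s^3 + 54s^2 + 33s + 18,
and factoring out 3 leaves 3(9s^3 + 18s^2 + 11s + 6).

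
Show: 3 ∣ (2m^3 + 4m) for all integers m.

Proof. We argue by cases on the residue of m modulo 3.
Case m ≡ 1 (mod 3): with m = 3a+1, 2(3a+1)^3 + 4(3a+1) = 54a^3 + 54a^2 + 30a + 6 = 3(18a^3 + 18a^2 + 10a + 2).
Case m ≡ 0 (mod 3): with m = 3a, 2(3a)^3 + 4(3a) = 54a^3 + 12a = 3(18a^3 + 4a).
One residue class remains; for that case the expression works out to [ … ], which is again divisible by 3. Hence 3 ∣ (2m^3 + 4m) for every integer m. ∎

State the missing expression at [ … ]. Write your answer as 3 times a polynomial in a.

Only m ≡ 2 (mod 3) is unaccounted for. Put m = 3a+2:
2(3a+2)^3 + 4(3a+2) expands to 54a^3 + 108a^2 + 84a + 24,
and factoring out 3 leaves 3(18a^3 + 36a^2 + 28a + 8).

3(18a^3 + 36a^2 + 28a + 8)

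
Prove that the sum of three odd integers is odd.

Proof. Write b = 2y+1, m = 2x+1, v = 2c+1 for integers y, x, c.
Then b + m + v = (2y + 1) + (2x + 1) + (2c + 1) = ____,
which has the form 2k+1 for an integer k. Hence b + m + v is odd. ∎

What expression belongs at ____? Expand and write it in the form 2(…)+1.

(2y + 1) + (2x + 1) + (2c + 1) = 2c + 2x + 2y + 3
= 2(c + x + y + 1) + 1.
Since c + x + y + 1 is an integer, the sum is of the form 2k+1 for an integer k.

2(c + x + y + 1) + 1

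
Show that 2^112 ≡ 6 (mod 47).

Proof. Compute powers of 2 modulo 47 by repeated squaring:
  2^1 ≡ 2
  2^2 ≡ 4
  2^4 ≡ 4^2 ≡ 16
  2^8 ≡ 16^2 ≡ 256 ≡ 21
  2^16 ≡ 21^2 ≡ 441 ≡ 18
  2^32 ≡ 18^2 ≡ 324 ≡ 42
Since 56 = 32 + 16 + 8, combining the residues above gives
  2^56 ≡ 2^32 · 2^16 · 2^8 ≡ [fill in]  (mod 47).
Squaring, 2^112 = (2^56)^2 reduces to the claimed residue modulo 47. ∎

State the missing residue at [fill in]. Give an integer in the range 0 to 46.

Multiply the listed residues: 42 · 18 · 21 = 756 → 15876.
Reducing modulo 47: 15876 = 337·47 + 37, so 2^56 ≡ 37.

37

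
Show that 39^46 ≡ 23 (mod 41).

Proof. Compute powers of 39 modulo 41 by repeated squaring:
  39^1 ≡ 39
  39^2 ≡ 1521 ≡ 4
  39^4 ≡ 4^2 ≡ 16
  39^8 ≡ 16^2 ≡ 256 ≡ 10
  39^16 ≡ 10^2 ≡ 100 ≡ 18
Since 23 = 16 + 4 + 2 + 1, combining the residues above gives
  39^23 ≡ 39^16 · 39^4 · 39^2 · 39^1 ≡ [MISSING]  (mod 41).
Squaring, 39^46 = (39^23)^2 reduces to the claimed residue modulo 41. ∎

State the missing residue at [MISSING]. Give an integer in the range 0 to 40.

Multiply the listed residues: 18 · 16 · 4 · 39 = 288 → 1152 → 44928.
Reducing modulo 41: 44928 = 1095·41 + 33, so 39^23 ≡ 33.

33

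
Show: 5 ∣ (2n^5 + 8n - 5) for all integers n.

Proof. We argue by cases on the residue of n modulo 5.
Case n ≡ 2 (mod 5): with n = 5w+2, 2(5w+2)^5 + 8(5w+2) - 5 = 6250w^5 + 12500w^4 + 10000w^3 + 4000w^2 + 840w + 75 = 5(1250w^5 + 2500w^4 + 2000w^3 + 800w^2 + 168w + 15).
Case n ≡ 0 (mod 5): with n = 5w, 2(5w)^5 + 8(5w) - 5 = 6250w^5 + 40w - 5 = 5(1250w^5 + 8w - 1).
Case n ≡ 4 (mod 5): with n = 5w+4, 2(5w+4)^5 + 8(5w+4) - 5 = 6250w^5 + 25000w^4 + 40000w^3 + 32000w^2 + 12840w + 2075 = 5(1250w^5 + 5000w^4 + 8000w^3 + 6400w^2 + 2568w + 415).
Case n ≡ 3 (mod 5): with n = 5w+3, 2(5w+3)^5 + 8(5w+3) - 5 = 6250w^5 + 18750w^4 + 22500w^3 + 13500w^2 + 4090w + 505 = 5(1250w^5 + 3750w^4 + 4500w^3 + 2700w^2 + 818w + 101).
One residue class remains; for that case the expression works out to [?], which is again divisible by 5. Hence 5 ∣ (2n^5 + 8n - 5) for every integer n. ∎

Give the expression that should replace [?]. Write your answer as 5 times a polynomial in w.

5(1250w^5 + 1250w^4 + 500w^3 + 100w^2 + 18w + 1)

Only n ≡ 1 (mod 5) is unaccounted for. Put n = 5w+1:
2(5w+1)^5 + 8(5w+1) - 5 expands to 6250w^5 + 6250w^4 + 2500w^3 + 500w^2 + 90w + 5,
and factoring out 5 leaves 5(1250w^5 + 1250w^4 + 500w^3 + 100w^2 + 18w + 1).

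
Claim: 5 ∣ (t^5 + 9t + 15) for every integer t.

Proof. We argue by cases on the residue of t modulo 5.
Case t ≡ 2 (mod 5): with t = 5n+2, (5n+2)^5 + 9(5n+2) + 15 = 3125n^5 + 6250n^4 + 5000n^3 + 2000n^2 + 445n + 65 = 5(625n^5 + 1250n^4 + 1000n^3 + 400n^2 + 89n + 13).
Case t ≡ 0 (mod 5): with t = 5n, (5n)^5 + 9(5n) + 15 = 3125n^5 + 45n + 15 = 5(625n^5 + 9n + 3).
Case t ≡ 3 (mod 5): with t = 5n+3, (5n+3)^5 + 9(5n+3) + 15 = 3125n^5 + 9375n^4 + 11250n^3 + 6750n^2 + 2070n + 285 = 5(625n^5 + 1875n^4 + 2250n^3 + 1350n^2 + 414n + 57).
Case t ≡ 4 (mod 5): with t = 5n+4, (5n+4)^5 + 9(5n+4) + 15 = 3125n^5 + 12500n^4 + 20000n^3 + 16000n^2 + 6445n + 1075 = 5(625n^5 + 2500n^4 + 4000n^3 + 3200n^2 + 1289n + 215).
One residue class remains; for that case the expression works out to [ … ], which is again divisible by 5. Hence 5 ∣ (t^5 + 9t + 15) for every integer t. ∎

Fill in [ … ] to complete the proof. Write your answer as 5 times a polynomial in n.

5(625n^5 + 625n^4 + 250n^3 + 50n^2 + 14n + 5)

The residues treated are {2, 0, 3, 4}, so the missing case is t ≡ 1 (mod 5); write t = 5n+1.
Then (5n+1)^5 + 9(5n+1) + 15 = 3125n^5 + 3125n^4 + 1250n^3 + 250n^2 + 70n + 25 = 5(625n^5 + 625n^4 + 250n^3 + 50n^2 + 14n + 5).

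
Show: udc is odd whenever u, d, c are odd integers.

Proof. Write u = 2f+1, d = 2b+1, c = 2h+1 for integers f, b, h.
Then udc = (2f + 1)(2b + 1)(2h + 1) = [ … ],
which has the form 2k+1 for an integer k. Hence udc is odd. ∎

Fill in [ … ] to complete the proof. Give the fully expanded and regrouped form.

(2f + 1)(2b + 1)(2h + 1) = 8bfh + 4bf + 4bh + 2b + 4fh + 2f + 2h + 1
= 2(4bfh + 2bf + 2bh + b + 2fh + f + h) + 1.
Since 4bfh + 2bf + 2bh + b + 2fh + f + h is an integer, the product is of the form 2k+1 for an integer k.

2(4bfh + 2bf + 2bh + b + 2fh + f + h) + 1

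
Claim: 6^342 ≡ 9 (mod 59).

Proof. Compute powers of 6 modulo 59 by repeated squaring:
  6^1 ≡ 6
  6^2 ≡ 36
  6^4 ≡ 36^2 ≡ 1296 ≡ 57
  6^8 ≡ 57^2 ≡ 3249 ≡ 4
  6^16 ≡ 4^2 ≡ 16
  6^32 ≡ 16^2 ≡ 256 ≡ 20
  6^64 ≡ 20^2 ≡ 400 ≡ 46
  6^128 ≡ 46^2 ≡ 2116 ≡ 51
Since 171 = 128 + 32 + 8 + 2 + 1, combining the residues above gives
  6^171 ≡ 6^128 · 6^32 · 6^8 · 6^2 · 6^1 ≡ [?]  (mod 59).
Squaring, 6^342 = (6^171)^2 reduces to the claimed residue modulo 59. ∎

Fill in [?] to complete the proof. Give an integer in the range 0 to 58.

56

6^128 · 6^32 · 6^8 · 6^2 · 6^1 ≡ 51 · 20 · 4 · 36 · 6 = 881280.
881280 mod 59 = 56, so 6^171 ≡ 56 (mod 59).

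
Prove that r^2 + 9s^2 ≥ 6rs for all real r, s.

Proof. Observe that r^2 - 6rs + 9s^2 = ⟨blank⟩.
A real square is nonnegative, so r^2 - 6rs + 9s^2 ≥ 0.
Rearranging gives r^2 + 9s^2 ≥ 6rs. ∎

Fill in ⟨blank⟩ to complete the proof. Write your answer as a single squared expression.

(r - 3s)^2

r^2 - 6rs + 9s^2 is a perfect-square trinomial: the outer terms are (r)^2 and (3s)^2, and the cross term is -2·r·3s.
So r^2 - 6rs + 9s^2 = (r - 3s)^2 ≥ 0.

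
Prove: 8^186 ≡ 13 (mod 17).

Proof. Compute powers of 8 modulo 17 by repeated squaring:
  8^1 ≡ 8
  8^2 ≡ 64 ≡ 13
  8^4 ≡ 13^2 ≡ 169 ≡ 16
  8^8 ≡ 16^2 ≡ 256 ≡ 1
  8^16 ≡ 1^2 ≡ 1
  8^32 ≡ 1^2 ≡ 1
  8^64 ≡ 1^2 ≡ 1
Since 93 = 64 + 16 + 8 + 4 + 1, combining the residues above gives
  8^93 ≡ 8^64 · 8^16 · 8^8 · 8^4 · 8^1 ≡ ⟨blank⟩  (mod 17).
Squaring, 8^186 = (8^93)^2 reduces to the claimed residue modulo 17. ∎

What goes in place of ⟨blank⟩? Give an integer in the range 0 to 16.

9

8^64 · 8^16 · 8^8 · 8^4 · 8^1 ≡ 1 · 1 · 1 · 16 · 8 = 128.
128 mod 17 = 9, so 8^93 ≡ 9 (mod 17).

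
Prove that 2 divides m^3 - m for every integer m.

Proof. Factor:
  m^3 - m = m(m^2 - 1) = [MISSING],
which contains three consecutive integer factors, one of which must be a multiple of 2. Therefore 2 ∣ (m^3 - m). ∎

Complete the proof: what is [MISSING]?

m(m^2 - 1) = m(m - 1)(m + 1) = (m - 1)m(m + 1).
These three factors are consecutive integers, so their product is divisible by 2.

(m - 1)m(m + 1)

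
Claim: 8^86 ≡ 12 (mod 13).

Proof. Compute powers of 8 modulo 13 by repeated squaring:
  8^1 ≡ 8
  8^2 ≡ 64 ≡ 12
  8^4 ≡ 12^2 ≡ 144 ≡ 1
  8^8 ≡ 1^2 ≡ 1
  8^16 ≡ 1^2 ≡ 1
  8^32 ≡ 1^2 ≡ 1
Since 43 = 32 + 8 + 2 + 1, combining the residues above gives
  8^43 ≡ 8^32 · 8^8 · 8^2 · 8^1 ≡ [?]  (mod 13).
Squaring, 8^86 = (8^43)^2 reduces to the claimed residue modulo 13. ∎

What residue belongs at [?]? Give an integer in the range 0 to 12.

Multiply the listed residues: 1 · 1 · 12 · 8 = 1 → 12 → 96.
Reducing modulo 13: 96 = 7·13 + 5, so 8^43 ≡ 5.

5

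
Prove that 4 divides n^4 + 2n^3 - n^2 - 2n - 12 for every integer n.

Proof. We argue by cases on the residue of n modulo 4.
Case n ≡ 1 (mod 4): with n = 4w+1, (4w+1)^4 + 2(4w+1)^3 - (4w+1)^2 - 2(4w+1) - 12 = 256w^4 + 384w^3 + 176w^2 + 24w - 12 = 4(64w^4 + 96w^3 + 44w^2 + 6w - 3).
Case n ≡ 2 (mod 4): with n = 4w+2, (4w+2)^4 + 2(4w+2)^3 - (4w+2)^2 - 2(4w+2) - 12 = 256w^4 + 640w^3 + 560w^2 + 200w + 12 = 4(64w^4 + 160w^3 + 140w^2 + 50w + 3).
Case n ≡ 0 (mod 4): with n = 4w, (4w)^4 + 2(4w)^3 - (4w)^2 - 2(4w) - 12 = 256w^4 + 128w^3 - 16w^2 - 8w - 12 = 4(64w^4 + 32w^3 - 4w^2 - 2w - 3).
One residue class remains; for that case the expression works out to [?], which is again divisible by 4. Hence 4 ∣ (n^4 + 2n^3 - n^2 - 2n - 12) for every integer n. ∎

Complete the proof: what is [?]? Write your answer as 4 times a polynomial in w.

4(64w^4 + 224w^3 + 284w^2 + 154w + 27)

The residues treated are {1, 2, 0}, so the missing case is n ≡ 3 (mod 4); write n = 4w+3.
Then (4w+3)^4 + 2(4w+3)^3 - (4w+3)^2 - 2(4w+3) - 12 = 256w^4 + 896w^3 + 1136w^2 + 616w + 108 = 4(64w^4 + 224w^3 + 284w^2 + 154w + 27).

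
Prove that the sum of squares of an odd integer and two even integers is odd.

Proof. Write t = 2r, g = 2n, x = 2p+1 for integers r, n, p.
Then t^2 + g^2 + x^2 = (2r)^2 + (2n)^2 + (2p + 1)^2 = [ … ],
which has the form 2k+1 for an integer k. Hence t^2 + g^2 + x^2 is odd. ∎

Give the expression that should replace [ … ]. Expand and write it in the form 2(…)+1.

2(2n^2 + 2p^2 + 2p + 2r^2) + 1

(2r)^2 + (2n)^2 + (2p + 1)^2 = 4n^2 + 4p^2 + 4p + 4r^2 + 1
= 2(2n^2 + 2p^2 + 2p + 2r^2) + 1.
Since 2n^2 + 2p^2 + 2p + 2r^2 is an integer, the sum of squares is of the form 2k+1 for an integer k.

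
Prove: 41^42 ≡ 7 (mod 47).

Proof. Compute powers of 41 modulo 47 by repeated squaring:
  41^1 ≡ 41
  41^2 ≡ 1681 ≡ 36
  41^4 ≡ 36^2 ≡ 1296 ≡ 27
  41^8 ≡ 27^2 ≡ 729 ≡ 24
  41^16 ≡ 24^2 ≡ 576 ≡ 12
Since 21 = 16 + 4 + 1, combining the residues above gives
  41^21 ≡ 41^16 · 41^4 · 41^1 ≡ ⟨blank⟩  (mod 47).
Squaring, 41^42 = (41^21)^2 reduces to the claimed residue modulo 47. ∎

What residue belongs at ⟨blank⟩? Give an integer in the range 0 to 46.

30

Multiply the listed residues: 12 · 27 · 41 = 324 → 13284.
Reducing modulo 47: 13284 = 282·47 + 30, so 41^21 ≡ 30.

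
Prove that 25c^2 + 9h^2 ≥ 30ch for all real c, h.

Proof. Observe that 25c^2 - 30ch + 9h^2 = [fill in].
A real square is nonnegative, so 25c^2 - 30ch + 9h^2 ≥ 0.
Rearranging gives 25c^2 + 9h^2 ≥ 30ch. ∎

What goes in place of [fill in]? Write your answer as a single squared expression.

(5c - 3h)^2

The leading and trailing coefficients are 5^2 and 3^2, and 30 = 2·5·3, so the trinomial is (5c - 3h)^2.
Hence 25c^2 - 30ch + 9h^2 ≥ 0.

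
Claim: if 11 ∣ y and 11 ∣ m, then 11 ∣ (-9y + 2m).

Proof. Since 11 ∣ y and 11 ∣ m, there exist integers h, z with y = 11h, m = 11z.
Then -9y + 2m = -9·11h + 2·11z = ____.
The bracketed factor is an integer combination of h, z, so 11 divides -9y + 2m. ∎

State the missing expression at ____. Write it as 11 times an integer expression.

11(-9h + 2z)

Each term has a factor of 11: -9·11h + 2·11z = 11·(-9h + 2z).
Since -9h + 2z is an integer, 11 ∣ (-9y + 2m).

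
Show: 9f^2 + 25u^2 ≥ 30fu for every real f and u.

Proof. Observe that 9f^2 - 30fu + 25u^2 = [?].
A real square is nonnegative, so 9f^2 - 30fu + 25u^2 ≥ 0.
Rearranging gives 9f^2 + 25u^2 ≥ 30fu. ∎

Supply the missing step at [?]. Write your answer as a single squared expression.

The leading and trailing coefficients are 3^2 and 5^2, and 30 = 2·3·5, so the trinomial is (3f - 5u)^2.
Hence 9f^2 - 30fu + 25u^2 ≥ 0.

(3f - 5u)^2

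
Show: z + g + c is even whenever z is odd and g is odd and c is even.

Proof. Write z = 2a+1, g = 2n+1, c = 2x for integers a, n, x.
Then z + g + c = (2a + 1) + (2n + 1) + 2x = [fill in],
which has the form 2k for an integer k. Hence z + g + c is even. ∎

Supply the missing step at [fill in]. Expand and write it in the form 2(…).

Expanding: (2a + 1) + (2n + 1) + 2x = 2a + 2n + 2x + 2.
Every term is even; pulling out the factor of 2 gives 2(a + n + x + 1).

2(a + n + x + 1)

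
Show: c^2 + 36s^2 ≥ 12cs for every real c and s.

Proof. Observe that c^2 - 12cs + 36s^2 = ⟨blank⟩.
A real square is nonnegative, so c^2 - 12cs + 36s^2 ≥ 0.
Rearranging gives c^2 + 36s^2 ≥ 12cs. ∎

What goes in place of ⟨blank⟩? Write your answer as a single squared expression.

(c - 6s)^2

c^2 - 12cs + 36s^2 is a perfect-square trinomial: the outer terms are (c)^2 and (6s)^2, and the cross term is -2·c·6s.
So c^2 - 12cs + 36s^2 = (c - 6s)^2 ≥ 0.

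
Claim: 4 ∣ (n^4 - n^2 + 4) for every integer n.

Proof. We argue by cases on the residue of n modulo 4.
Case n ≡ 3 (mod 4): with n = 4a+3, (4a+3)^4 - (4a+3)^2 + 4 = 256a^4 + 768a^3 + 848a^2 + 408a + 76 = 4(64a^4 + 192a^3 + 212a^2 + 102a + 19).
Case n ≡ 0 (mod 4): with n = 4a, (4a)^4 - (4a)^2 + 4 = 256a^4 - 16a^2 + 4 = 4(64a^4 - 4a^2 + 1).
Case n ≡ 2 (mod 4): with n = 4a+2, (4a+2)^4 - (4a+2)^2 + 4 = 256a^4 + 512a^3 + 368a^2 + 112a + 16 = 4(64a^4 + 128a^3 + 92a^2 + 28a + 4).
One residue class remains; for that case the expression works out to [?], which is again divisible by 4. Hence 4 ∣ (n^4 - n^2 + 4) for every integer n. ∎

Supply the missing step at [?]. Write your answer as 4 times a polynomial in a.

Only n ≡ 1 (mod 4) is unaccounted for. Put n = 4a+1:
(4a+1)^4 - (4a+1)^2 + 4 expands to 256a^4 + 256a^3 + 80a^2 + 8a + 4,
and factoring out 4 leaves 4(64a^4 + 64a^3 + 20a^2 + 2a + 1).

4(64a^4 + 64a^3 + 20a^2 + 2a + 1)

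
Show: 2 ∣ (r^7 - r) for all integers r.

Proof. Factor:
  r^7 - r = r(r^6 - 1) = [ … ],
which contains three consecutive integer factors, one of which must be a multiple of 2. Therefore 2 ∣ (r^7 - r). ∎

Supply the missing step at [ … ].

r^6 - 1 = (r^2 - 1)(r^4 + r^2 + 1), and r^2 - 1 = (r-1)(r+1).
So r(r^6 - 1) = (r - 1)r(r + 1)(r^4 + r^2 + 1).

(r - 1)r(r + 1)(r^4 + r^2 + 1)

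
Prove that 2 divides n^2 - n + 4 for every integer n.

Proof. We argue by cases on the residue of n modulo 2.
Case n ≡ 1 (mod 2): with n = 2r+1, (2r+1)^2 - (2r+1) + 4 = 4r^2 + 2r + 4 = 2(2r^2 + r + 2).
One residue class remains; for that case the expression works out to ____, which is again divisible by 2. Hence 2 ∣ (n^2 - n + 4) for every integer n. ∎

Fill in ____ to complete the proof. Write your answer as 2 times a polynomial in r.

2(2r^2 - r + 2)

Only n ≡ 0 (mod 2) is unaccounted for. Put n = 2r:
(2r)^2 - (2r) + 4 expands to 4r^2 - 2r + 4,
and factoring out 2 leaves 2(2r^2 - r + 2).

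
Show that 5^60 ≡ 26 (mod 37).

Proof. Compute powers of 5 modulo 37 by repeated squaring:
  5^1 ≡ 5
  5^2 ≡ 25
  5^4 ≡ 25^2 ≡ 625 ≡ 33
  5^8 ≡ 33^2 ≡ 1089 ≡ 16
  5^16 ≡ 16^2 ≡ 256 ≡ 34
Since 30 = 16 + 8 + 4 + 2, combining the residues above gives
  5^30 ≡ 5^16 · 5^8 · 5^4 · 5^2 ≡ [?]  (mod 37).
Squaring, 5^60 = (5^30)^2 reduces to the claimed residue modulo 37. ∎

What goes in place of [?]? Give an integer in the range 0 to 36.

5^16 · 5^8 · 5^4 · 5^2 ≡ 34 · 16 · 33 · 25 = 448800.
448800 mod 37 = 27, so 5^30 ≡ 27 (mod 37).

27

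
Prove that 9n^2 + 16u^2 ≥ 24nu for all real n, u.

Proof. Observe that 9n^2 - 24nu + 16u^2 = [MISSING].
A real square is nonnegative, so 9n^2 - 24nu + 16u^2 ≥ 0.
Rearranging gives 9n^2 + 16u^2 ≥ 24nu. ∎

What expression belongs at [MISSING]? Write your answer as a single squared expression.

(3n - 4u)^2

9n^2 - 24nu + 16u^2 is a perfect-square trinomial: the outer terms are (3n)^2 and (4u)^2, and the cross term is -2·3n·4u.
So 9n^2 - 24nu + 16u^2 = (3n - 4u)^2 ≥ 0.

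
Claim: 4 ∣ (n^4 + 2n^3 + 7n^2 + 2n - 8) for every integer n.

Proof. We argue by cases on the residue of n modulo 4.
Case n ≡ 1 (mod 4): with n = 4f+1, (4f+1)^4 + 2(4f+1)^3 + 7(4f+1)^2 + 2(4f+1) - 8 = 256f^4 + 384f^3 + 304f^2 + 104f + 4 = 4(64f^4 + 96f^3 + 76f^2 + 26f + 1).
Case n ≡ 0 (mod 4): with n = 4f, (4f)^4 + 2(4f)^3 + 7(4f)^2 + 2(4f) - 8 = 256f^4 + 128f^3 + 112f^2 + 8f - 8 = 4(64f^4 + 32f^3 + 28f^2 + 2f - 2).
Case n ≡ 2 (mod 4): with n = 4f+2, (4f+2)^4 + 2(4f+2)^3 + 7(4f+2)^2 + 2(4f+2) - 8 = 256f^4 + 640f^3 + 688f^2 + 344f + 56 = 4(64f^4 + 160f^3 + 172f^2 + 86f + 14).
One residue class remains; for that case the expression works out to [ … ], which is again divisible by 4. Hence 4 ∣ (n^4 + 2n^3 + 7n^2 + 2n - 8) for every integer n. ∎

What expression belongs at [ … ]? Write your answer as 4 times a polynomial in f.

4(64f^4 + 224f^3 + 316f^2 + 206f + 49)

Only n ≡ 3 (mod 4) is unaccounted for. Put n = 4f+3:
(4f+3)^4 + 2(4f+3)^3 + 7(4f+3)^2 + 2(4f+3) - 8 expands to 256f^4 + 896f^3 + 1264f^2 + 824f + 196,
and factoring out 4 leaves 4(64f^4 + 224f^3 + 316f^2 + 206f + 49).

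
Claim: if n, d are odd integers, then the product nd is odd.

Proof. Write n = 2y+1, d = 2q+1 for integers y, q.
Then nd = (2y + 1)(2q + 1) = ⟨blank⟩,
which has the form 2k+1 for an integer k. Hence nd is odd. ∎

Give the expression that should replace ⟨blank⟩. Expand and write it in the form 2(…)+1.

2(2qy + q + y) + 1

Expanding: (2y + 1)(2q + 1) = 4qy + 2q + 2y + 1.
Every term except the constant is even, so this is 2(2qy + q + y) + 1,
and 2qy + q + y ∈ ℤ gives the required form.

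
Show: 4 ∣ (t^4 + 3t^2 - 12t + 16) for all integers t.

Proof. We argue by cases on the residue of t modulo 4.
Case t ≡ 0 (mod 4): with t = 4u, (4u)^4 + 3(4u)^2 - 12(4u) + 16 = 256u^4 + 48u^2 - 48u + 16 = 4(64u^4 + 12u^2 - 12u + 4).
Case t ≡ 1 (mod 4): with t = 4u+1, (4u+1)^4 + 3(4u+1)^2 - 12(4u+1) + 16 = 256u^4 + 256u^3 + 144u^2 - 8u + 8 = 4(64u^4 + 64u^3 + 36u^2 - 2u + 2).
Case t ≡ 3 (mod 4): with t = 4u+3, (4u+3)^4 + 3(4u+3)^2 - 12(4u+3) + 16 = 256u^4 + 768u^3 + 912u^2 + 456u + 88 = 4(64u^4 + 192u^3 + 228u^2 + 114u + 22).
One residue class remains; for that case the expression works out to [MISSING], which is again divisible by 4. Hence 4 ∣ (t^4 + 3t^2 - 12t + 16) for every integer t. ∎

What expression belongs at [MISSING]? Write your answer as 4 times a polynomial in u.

Only t ≡ 2 (mod 4) is unaccounted for. Put t = 4u+2:
(4u+2)^4 + 3(4u+2)^2 - 12(4u+2) + 16 expands to 256u^4 + 512u^3 + 432u^2 + 128u + 20,
and factoring out 4 leaves 4(64u^4 + 128u^3 + 108u^2 + 32u + 5).

4(64u^4 + 128u^3 + 108u^2 + 32u + 5)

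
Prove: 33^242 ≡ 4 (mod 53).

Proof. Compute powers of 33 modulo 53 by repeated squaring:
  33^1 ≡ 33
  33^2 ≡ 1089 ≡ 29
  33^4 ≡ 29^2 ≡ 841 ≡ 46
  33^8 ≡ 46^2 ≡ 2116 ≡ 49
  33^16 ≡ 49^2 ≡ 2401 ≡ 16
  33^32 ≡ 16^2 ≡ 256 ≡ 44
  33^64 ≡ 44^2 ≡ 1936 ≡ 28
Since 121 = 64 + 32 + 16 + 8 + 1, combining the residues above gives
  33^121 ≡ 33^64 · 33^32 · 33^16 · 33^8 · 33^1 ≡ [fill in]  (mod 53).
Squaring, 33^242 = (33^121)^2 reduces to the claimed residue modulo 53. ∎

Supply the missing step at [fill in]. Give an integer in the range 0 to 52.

Multiply the listed residues: 28 · 44 · 16 · 49 · 33 = 1232 → 19712 → 965888 → 31874304.
Reducing modulo 53: 31874304 = 601401·53 + 51, so 33^121 ≡ 51.

51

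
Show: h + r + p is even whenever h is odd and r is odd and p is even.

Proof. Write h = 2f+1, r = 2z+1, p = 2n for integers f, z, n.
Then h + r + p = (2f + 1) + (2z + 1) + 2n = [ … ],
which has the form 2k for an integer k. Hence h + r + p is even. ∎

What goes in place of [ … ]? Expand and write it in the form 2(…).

2(f + n + z + 1)

(2f + 1) + (2z + 1) + 2n = 2f + 2n + 2z + 2
= 2(f + n + z + 1).
Since f + n + z + 1 is an integer, the sum is of the form 2k for an integer k.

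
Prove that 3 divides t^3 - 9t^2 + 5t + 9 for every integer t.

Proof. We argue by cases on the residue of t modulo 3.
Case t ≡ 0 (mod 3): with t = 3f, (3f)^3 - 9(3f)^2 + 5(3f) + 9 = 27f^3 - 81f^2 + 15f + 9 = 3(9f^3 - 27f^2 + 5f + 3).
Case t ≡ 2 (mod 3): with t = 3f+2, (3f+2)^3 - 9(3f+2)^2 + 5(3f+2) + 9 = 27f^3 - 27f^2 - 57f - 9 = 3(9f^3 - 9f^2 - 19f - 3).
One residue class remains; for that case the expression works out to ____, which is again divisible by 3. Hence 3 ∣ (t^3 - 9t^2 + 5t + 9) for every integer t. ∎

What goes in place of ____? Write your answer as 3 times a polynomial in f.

3(9f^3 - 18f^2 - 10f + 2)

Only t ≡ 1 (mod 3) is unaccounted for. Put t = 3f+1:
(3f+1)^3 - 9(3f+1)^2 + 5(3f+1) + 9 expands to 27f^3 - 54f^2 - 30f + 6,
and factoring out 3 leaves 3(9f^3 - 18f^2 - 10f + 2).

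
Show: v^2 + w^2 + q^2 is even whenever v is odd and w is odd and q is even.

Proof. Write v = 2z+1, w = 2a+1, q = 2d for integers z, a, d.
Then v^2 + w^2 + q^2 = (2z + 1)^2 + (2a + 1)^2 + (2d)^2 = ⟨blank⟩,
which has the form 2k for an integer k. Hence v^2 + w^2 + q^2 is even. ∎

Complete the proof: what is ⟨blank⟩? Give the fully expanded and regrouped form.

2(2a^2 + 2a + 2d^2 + 2z^2 + 2z + 1)

(2z + 1)^2 + (2a + 1)^2 + (2d)^2 = 4a^2 + 4a + 4d^2 + 4z^2 + 4z + 2
= 2(2a^2 + 2a + 2d^2 + 2z^2 + 2z + 1).
Since 2a^2 + 2a + 2d^2 + 2z^2 + 2z + 1 is an integer, the sum of squares is of the form 2k for an integer k.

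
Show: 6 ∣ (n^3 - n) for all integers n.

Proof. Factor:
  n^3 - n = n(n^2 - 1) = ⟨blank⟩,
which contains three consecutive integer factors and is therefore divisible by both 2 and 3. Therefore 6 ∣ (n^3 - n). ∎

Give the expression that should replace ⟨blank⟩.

n(n^2 - 1) = n(n - 1)(n + 1) = (n - 1)n(n + 1).
These three factors are consecutive integers, so their product is divisible by 6.

(n - 1)n(n + 1)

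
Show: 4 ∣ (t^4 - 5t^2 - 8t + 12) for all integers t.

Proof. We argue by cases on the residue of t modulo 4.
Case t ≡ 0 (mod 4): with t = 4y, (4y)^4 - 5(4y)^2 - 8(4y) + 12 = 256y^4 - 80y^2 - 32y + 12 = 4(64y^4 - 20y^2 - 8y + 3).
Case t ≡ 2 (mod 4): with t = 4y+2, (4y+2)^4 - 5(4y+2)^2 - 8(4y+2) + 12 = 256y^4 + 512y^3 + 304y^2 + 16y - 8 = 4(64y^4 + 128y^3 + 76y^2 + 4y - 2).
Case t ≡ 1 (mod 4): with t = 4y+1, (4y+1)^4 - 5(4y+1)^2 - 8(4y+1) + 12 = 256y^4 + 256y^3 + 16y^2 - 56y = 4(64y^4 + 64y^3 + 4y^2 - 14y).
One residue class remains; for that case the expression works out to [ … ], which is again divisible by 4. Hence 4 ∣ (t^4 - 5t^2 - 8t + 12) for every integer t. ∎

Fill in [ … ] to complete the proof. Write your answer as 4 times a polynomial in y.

Only t ≡ 3 (mod 4) is unaccounted for. Put t = 4y+3:
(4y+3)^4 - 5(4y+3)^2 - 8(4y+3) + 12 expands to 256y^4 + 768y^3 + 784y^2 + 280y + 24,
and factoring out 4 leaves 4(64y^4 + 192y^3 + 196y^2 + 70y + 6).

4(64y^4 + 192y^3 + 196y^2 + 70y + 6)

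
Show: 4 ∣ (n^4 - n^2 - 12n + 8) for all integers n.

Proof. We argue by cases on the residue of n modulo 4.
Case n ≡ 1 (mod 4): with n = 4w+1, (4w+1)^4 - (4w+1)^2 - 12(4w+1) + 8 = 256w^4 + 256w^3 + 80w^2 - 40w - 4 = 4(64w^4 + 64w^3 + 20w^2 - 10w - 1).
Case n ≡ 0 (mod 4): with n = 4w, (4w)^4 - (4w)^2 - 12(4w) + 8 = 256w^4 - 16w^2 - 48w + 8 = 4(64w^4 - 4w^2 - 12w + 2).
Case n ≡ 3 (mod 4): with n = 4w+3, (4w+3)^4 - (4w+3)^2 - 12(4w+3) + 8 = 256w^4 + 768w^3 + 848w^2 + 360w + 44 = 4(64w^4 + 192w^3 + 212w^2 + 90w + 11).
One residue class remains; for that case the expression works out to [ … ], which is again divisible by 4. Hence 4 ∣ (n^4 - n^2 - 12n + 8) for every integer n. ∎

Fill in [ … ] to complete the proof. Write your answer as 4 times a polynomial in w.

Only n ≡ 2 (mod 4) is unaccounted for. Put n = 4w+2:
(4w+2)^4 - (4w+2)^2 - 12(4w+2) + 8 expands to 256w^4 + 512w^3 + 368w^2 + 64w - 4,
and factoring out 4 leaves 4(64w^4 + 128w^3 + 92w^2 + 16w - 1).

4(64w^4 + 128w^3 + 92w^2 + 16w - 1)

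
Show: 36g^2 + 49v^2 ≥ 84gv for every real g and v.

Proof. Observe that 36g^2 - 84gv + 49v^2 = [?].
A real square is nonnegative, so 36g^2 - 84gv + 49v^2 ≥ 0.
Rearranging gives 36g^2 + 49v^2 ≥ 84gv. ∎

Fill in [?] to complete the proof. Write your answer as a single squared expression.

(6g - 7v)^2

36g^2 - 84gv + 49v^2 is a perfect-square trinomial: the outer terms are (6g)^2 and (7v)^2, and the cross term is -2·6g·7v.
So 36g^2 - 84gv + 49v^2 = (6g - 7v)^2 ≥ 0.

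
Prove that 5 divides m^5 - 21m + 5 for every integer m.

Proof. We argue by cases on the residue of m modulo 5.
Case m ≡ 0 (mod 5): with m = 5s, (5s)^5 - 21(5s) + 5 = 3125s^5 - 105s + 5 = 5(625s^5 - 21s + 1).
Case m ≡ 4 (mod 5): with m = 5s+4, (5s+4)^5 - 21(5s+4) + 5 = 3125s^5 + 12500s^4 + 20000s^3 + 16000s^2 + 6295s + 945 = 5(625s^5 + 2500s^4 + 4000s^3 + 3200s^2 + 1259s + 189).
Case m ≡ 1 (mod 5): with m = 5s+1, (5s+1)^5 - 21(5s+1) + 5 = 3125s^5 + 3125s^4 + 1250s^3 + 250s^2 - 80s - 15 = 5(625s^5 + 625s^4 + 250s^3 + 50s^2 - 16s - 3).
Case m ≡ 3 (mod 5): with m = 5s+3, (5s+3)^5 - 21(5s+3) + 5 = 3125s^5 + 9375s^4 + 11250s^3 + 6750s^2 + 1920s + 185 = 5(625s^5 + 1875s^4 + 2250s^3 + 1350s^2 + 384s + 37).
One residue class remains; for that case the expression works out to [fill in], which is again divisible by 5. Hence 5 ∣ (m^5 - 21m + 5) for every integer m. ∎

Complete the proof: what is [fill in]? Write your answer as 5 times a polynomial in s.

The residues treated are {0, 4, 1, 3}, so the missing case is m ≡ 2 (mod 5); write m = 5s+2.
Then (5s+2)^5 - 21(5s+2) + 5 = 3125s^5 + 6250s^4 + 5000s^3 + 2000s^2 + 295s - 5 = 5(625s^5 + 1250s^4 + 1000s^3 + 400s^2 + 59s - 1).

5(625s^5 + 1250s^4 + 1000s^3 + 400s^2 + 59s - 1)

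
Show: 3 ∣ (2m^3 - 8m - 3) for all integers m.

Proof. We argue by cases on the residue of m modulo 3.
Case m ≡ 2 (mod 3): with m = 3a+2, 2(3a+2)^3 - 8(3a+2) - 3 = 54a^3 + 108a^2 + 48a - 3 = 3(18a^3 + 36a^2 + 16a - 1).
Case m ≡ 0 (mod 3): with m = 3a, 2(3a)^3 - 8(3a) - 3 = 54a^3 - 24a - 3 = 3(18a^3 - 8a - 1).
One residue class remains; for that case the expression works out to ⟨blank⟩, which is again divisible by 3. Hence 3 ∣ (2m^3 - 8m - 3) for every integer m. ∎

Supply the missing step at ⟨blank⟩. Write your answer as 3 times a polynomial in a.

Only m ≡ 1 (mod 3) is unaccounted for. Put m = 3a+1:
2(3a+1)^3 - 8(3a+1) - 3 expands to 54a^3 + 54a^2 - 6a - 9,
and factoring out 3 leaves 3(18a^3 + 18a^2 - 2a - 3).

3(18a^3 + 18a^2 - 2a - 3)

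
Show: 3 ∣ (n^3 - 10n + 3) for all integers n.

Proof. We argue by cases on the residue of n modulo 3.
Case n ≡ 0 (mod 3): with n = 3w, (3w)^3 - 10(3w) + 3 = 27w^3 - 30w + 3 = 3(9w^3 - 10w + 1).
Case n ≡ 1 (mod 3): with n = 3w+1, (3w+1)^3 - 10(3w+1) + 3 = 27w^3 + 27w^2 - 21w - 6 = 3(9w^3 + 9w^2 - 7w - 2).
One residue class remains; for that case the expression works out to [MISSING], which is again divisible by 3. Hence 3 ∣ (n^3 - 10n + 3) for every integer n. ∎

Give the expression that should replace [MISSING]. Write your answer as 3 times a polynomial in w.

3(9w^3 + 18w^2 + 2w - 3)

Only n ≡ 2 (mod 3) is unaccounted for. Put n = 3w+2:
(3w+2)^3 - 10(3w+2) + 3 expands to 27w^3 + 54w^2 + 6w - 9,
and factoring out 3 leaves 3(9w^3 + 18w^2 + 2w - 3).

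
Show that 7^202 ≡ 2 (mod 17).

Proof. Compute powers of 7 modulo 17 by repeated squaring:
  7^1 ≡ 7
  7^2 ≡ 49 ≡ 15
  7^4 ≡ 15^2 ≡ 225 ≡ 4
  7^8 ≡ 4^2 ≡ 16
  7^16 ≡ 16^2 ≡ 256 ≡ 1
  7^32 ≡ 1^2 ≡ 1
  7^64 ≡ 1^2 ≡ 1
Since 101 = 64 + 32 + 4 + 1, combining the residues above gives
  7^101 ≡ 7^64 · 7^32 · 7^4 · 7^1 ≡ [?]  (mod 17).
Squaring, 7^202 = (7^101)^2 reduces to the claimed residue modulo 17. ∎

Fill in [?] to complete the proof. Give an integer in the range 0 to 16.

7^64 · 7^32 · 7^4 · 7^1 ≡ 1 · 1 · 4 · 7 = 28.
28 mod 17 = 11, so 7^101 ≡ 11 (mod 17).

11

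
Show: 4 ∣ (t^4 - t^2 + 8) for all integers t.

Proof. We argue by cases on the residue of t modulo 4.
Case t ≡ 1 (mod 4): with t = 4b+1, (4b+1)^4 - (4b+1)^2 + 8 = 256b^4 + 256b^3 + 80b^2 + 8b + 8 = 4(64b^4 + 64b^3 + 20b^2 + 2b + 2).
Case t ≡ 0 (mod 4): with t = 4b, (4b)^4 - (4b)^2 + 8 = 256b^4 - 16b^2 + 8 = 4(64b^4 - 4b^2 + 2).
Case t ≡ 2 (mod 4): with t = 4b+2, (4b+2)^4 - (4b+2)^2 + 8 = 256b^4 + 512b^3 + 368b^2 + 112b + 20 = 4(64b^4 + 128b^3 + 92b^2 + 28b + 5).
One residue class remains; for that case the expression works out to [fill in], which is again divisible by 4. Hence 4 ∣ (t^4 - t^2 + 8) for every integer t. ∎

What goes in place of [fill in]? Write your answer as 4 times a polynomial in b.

The residues treated are {1, 0, 2}, so the missing case is t ≡ 3 (mod 4); write t = 4b+3.
Then (4b+3)^4 - (4b+3)^2 + 8 = 256b^4 + 768b^3 + 848b^2 + 408b + 80 = 4(64b^4 + 192b^3 + 212b^2 + 102b + 20).

4(64b^4 + 192b^3 + 212b^2 + 102b + 20)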